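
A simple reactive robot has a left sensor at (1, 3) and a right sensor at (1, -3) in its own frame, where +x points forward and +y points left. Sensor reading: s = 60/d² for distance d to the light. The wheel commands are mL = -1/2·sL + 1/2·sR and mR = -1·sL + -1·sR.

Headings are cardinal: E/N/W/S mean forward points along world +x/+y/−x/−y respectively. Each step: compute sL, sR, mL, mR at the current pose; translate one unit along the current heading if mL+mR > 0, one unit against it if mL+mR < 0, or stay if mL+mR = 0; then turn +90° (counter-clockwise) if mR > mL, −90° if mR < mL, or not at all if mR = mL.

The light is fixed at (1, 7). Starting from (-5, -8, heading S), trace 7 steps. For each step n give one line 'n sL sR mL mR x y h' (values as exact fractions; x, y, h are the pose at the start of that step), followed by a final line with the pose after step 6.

0 12/53 60/337 -432/17861 -7224/17861 -5 -8 S
1 30/169 6/17 252/2873 -1524/2873 -5 -7 W
2 60/233 60/173 1800/40309 -24360/40309 -4 -7 N
3 3/8 3/17 -27/272 -75/136 -4 -8 E
4 12/53 60/337 -432/17861 -7224/17861 -5 -8 S
5 30/169 6/17 252/2873 -1524/2873 -5 -7 W
6 60/233 60/173 1800/40309 -24360/40309 -4 -7 N
final -4 -8 E

n=0: pose=(-5,-8,S); sL=12/53, sR=60/337; mL=-432/17861, mR=-7224/17861; mL+mR=-7656/17861 → advance -1; mR−mL=-6792/17861 → turn -1·90°
n=1: pose=(-5,-7,W); sL=30/169, sR=6/17; mL=252/2873, mR=-1524/2873; mL+mR=-1272/2873 → advance -1; mR−mL=-1776/2873 → turn -1·90°
n=2: pose=(-4,-7,N); sL=60/233, sR=60/173; mL=1800/40309, mR=-24360/40309; mL+mR=-22560/40309 → advance -1; mR−mL=-26160/40309 → turn -1·90°
n=3: pose=(-4,-8,E); sL=3/8, sR=3/17; mL=-27/272, mR=-75/136; mL+mR=-177/272 → advance -1; mR−mL=-123/272 → turn -1·90°
n=4: pose=(-5,-8,S); sL=12/53, sR=60/337; mL=-432/17861, mR=-7224/17861; mL+mR=-7656/17861 → advance -1; mR−mL=-6792/17861 → turn -1·90°
n=5: pose=(-5,-7,W); sL=30/169, sR=6/17; mL=252/2873, mR=-1524/2873; mL+mR=-1272/2873 → advance -1; mR−mL=-1776/2873 → turn -1·90°
n=6: pose=(-4,-7,N); sL=60/233, sR=60/173; mL=1800/40309, mR=-24360/40309; mL+mR=-22560/40309 → advance -1; mR−mL=-26160/40309 → turn -1·90°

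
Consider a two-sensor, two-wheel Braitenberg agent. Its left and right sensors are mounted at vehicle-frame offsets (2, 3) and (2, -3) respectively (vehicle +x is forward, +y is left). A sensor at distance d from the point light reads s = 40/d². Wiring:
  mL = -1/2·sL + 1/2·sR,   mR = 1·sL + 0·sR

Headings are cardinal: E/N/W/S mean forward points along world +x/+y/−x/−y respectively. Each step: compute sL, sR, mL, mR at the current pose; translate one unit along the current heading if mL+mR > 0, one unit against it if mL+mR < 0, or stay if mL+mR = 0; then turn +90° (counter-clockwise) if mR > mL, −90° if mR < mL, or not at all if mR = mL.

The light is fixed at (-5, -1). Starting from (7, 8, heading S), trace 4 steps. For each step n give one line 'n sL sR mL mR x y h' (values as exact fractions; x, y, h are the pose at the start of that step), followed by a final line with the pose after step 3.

n=0: pose=(7,8,S); sL=20/137, sR=4/13; mL=144/1781, mR=20/137; mL+mR=404/1781 → advance +1; mR−mL=116/1781 → turn +1·90°
n=1: pose=(7,7,E); sL=40/317, sR=40/221; mL=1920/70057, mR=40/317; mL+mR=10760/70057 → advance +1; mR−mL=6920/70057 → turn +1·90°
n=2: pose=(8,7,N); sL=1/5, sR=10/89; mL=-39/890, mR=1/5; mL+mR=139/890 → advance +1; mR−mL=217/890 → turn +1·90°
n=3: pose=(8,8,W); sL=40/157, sR=8/53; mL=-432/8321, mR=40/157; mL+mR=1688/8321 → advance +1; mR−mL=2552/8321 → turn +1·90°

0 20/137 4/13 144/1781 20/137 7 8 S
1 40/317 40/221 1920/70057 40/317 7 7 E
2 1/5 10/89 -39/890 1/5 8 7 N
3 40/157 8/53 -432/8321 40/157 8 8 W
final 7 8 S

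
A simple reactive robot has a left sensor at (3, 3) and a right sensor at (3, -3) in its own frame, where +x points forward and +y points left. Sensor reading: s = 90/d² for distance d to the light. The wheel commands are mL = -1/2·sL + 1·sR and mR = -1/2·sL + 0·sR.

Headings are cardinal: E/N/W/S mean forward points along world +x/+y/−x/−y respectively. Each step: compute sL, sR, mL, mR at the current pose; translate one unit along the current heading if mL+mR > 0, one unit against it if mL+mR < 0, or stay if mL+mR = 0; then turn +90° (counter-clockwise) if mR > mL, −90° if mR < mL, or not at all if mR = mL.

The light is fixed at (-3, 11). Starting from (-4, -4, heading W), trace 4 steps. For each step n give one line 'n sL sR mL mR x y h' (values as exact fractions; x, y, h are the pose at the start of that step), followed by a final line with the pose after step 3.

n=0: pose=(-4,-4,W); sL=9/34, sR=9/16; mL=117/272, mR=-9/68; mL+mR=81/272 → advance +1; mR−mL=-9/16 → turn -1·90°
n=1: pose=(-5,-4,N); sL=90/169, sR=18/29; mL=1737/4901, mR=-45/169; mL+mR=432/4901 → advance +1; mR−mL=-18/29 → turn -1·90°
n=2: pose=(-5,-3,E); sL=45/61, sR=9/29; mL=-207/3538, mR=-45/122; mL+mR=-756/1769 → advance -1; mR−mL=-9/29 → turn -1·90°
n=3: pose=(-6,-3,S); sL=90/289, sR=18/65; mL=2277/18785, mR=-45/289; mL+mR=-648/18785 → advance -1; mR−mL=-18/65 → turn -1·90°

0 9/34 9/16 117/272 -9/68 -4 -4 W
1 90/169 18/29 1737/4901 -45/169 -5 -4 N
2 45/61 9/29 -207/3538 -45/122 -5 -3 E
3 90/289 18/65 2277/18785 -45/289 -6 -3 S
final -6 -2 W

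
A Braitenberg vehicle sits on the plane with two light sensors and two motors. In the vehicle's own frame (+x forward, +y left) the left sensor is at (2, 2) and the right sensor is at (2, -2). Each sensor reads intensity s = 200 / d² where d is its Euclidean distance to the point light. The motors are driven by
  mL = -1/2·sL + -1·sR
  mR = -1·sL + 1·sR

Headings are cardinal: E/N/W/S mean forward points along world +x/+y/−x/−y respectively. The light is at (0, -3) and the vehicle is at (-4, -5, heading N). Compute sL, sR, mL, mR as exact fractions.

left sensor world pos  = (-6, -3); dL² = 36
right sensor world pos = (-2, -3); dR² = 4
sL = 200/36 = 50/9
sR = 200/4 = 50
mL = -1/2·sL + -1·sR = -475/9
mR = -1·sL + 1·sR = 400/9

50/9 50 -475/9 400/9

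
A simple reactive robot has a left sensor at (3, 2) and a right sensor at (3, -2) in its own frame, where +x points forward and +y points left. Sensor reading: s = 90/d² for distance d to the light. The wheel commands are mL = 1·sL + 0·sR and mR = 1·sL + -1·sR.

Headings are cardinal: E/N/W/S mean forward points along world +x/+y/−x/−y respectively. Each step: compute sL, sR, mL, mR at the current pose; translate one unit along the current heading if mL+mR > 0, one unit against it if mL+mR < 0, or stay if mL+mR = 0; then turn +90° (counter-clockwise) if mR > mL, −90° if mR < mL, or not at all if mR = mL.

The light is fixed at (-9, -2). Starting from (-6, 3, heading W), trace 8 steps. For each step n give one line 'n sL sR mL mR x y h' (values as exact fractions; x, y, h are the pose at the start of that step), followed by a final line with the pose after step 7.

n=0: pose=(-6,3,W); sL=10, sR=90/49; mL=10, mR=400/49; mL+mR=890/49 → advance +1; mR−mL=-90/49 → turn -1·90°
n=1: pose=(-7,3,N); sL=45/32, sR=9/8; mL=45/32, mR=9/32; mL+mR=27/16 → advance +1; mR−mL=-9/8 → turn -1·90°
n=2: pose=(-7,4,E); sL=90/89, sR=90/41; mL=90/89, mR=-4320/3649; mL+mR=-630/3649 → advance -1; mR−mL=-90/41 → turn -1·90°
n=3: pose=(-8,4,S); sL=5, sR=9; mL=5, mR=-4; mL+mR=1 → advance +1; mR−mL=-9 → turn -1·90°
n=4: pose=(-8,3,W); sL=90/13, sR=90/53; mL=90/13, mR=3600/689; mL+mR=8370/689 → advance +1; mR−mL=-90/53 → turn -1·90°
n=5: pose=(-9,3,N); sL=45/34, sR=45/34; mL=45/34, mR=0; mL+mR=45/34 → advance +1; mR−mL=-45/34 → turn -1·90°
n=6: pose=(-9,4,E); sL=90/73, sR=18/5; mL=90/73, mR=-864/365; mL+mR=-414/365 → advance -1; mR−mL=-18/5 → turn -1·90°
n=7: pose=(-10,4,S); sL=9, sR=5; mL=9, mR=4; mL+mR=13 → advance +1; mR−mL=-5 → turn -1·90°

0 10 90/49 10 400/49 -6 3 W
1 45/32 9/8 45/32 9/32 -7 3 N
2 90/89 90/41 90/89 -4320/3649 -7 4 E
3 5 9 5 -4 -8 4 S
4 90/13 90/53 90/13 3600/689 -8 3 W
5 45/34 45/34 45/34 0 -9 3 N
6 90/73 18/5 90/73 -864/365 -9 4 E
7 9 5 9 4 -10 4 S
final -10 3 W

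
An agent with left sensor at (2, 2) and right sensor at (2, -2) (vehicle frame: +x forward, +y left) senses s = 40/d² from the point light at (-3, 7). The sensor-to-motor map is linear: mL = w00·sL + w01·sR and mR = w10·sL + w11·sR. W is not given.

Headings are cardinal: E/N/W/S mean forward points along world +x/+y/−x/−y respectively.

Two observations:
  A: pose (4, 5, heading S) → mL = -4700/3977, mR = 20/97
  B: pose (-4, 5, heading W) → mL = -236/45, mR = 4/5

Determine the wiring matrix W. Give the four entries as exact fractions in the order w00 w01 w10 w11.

obs A: pose=(4,5,S) → sL=40/97, sR=40/41, mL=-4700/3977, mR=20/97
obs B: pose=(-4,5,W) → sL=8/5, sR=40/9, mL=-236/45, mR=4/5
sensor matrix S = [[40/97, 40/41], [8/5, 40/9]]; det S = 9728/35793
solve [mL_A; mL_B] = S·[w00; w01] and [mR_A; mR_B] = S·[w10; w11]:
  w00 = -1/2, w01 = -1, w10 = 1/2, w11 = 0

-1/2 -1 1/2 0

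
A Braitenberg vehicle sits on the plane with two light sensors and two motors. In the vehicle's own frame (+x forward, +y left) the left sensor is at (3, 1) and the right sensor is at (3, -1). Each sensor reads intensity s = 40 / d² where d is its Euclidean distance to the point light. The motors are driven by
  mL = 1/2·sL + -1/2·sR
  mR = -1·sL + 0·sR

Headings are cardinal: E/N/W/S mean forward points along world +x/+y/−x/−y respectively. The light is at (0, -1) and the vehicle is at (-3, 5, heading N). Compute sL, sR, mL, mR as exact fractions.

left sensor world pos  = (-4, 8); dL² = 97
right sensor world pos = (-2, 8); dR² = 85
sL = 40/97 = 40/97
sR = 40/85 = 8/17
mL = 1/2·sL + -1/2·sR = -48/1649
mR = -1·sL + 0·sR = -40/97

40/97 8/17 -48/1649 -40/97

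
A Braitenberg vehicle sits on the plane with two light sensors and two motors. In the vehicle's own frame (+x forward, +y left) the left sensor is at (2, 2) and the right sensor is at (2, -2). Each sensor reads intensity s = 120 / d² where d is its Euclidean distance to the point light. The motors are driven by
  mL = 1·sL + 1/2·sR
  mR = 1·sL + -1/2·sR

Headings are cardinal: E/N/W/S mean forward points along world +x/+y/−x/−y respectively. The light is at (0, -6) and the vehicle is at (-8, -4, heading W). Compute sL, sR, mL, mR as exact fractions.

left sensor world pos  = (-10, -6); dL² = 100
right sensor world pos = (-10, -2); dR² = 116
sL = 120/100 = 6/5
sR = 120/116 = 30/29
mL = 1·sL + 1/2·sR = 249/145
mR = 1·sL + -1/2·sR = 99/145

6/5 30/29 249/145 99/145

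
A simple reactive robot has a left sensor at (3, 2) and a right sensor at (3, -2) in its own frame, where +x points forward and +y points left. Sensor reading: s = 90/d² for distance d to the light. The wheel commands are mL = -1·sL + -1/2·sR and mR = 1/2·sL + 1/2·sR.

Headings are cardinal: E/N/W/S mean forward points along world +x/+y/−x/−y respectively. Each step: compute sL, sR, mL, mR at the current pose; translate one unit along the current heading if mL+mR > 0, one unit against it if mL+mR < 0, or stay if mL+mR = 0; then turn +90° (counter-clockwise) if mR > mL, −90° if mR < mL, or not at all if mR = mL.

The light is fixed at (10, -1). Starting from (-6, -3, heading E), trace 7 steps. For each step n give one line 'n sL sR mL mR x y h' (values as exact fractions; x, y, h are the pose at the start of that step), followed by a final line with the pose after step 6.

0 90/169 18/37 -4851/6253 3186/6253 -6 -3 E
1 45/181 45/113 -18315/40906 6615/20453 -7 -3 N
2 18/85 90/401 -11043/34085 7434/34085 -7 -4 W
3 45/116 1/4 -119/232 37/116 -6 -4 S
4 90/169 18/37 -4851/6253 3186/6253 -6 -3 E
5 45/181 45/113 -18315/40906 6615/20453 -7 -3 N
6 18/85 90/401 -11043/34085 7434/34085 -7 -4 W
final -6 -4 S

n=0: pose=(-6,-3,E); sL=90/169, sR=18/37; mL=-4851/6253, mR=3186/6253; mL+mR=-45/169 → advance -1; mR−mL=8037/6253 → turn +1·90°
n=1: pose=(-7,-3,N); sL=45/181, sR=45/113; mL=-18315/40906, mR=6615/20453; mL+mR=-45/362 → advance -1; mR−mL=31545/40906 → turn +1·90°
n=2: pose=(-7,-4,W); sL=18/85, sR=90/401; mL=-11043/34085, mR=7434/34085; mL+mR=-9/85 → advance -1; mR−mL=18477/34085 → turn +1·90°
n=3: pose=(-6,-4,S); sL=45/116, sR=1/4; mL=-119/232, mR=37/116; mL+mR=-45/232 → advance -1; mR−mL=193/232 → turn +1·90°
n=4: pose=(-6,-3,E); sL=90/169, sR=18/37; mL=-4851/6253, mR=3186/6253; mL+mR=-45/169 → advance -1; mR−mL=8037/6253 → turn +1·90°
n=5: pose=(-7,-3,N); sL=45/181, sR=45/113; mL=-18315/40906, mR=6615/20453; mL+mR=-45/362 → advance -1; mR−mL=31545/40906 → turn +1·90°
n=6: pose=(-7,-4,W); sL=18/85, sR=90/401; mL=-11043/34085, mR=7434/34085; mL+mR=-9/85 → advance -1; mR−mL=18477/34085 → turn +1·90°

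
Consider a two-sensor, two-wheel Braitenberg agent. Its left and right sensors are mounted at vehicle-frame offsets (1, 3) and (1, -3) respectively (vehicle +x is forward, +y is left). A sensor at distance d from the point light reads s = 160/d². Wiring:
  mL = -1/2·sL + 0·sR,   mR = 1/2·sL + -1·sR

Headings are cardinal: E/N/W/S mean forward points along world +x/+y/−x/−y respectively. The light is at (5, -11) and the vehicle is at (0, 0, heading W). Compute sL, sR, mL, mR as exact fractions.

8/5 20/29 -4/5 16/145

left sensor world pos  = (-1, -3); dL² = 100
right sensor world pos = (-1, 3); dR² = 232
sL = 160/100 = 8/5
sR = 160/232 = 20/29
mL = -1/2·sL + 0·sR = -4/5
mR = 1/2·sL + -1·sR = 16/145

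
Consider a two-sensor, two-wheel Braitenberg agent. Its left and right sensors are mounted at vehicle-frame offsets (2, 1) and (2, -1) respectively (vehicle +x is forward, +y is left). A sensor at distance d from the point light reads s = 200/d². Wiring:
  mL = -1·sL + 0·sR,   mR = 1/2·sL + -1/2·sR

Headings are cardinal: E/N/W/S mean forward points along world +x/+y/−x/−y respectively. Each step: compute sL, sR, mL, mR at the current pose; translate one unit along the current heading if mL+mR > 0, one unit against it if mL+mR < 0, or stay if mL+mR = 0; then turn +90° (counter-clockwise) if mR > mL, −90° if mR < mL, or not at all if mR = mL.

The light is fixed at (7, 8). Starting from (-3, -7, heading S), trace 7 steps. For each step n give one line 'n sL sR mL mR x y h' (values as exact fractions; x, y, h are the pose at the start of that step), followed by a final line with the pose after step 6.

n=0: pose=(-3,-7,S); sL=20/37, sR=20/41; mL=-20/37, mR=40/1517; mL+mR=-780/1517 → advance -1; mR−mL=860/1517 → turn +1·90°
n=1: pose=(-3,-6,E); sL=200/233, sR=200/289; mL=-200/233, mR=5600/67337; mL+mR=-52200/67337 → advance -1; mR−mL=63400/67337 → turn +1·90°
n=2: pose=(-4,-6,N); sL=25/36, sR=50/61; mL=-25/36, mR=-275/4392; mL+mR=-3325/4392 → advance -1; mR−mL=925/1464 → turn +1·90°
n=3: pose=(-4,-7,W); sL=8/17, sR=40/73; mL=-8/17, mR=-48/1241; mL+mR=-632/1241 → advance -1; mR−mL=536/1241 → turn +1·90°
n=4: pose=(-3,-7,S); sL=20/37, sR=20/41; mL=-20/37, mR=40/1517; mL+mR=-780/1517 → advance -1; mR−mL=860/1517 → turn +1·90°
n=5: pose=(-3,-6,E); sL=200/233, sR=200/289; mL=-200/233, mR=5600/67337; mL+mR=-52200/67337 → advance -1; mR−mL=63400/67337 → turn +1·90°
n=6: pose=(-4,-6,N); sL=25/36, sR=50/61; mL=-25/36, mR=-275/4392; mL+mR=-3325/4392 → advance -1; mR−mL=925/1464 → turn +1·90°

0 20/37 20/41 -20/37 40/1517 -3 -7 S
1 200/233 200/289 -200/233 5600/67337 -3 -6 E
2 25/36 50/61 -25/36 -275/4392 -4 -6 N
3 8/17 40/73 -8/17 -48/1241 -4 -7 W
4 20/37 20/41 -20/37 40/1517 -3 -7 S
5 200/233 200/289 -200/233 5600/67337 -3 -6 E
6 25/36 50/61 -25/36 -275/4392 -4 -6 N
final -4 -7 W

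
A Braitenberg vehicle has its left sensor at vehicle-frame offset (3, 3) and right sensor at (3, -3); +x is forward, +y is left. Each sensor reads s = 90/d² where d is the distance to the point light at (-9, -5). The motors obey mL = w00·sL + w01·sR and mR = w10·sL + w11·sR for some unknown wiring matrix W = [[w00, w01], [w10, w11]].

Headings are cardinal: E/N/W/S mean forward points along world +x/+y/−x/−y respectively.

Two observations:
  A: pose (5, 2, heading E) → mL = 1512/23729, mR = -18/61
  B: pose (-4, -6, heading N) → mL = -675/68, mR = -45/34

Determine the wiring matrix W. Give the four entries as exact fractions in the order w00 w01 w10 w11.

-1 1 0 -1

obs A: pose=(5,2,E) → sL=90/389, sR=18/61, mL=1512/23729, mR=-18/61
obs B: pose=(-4,-6,N) → sL=45/4, sR=45/34, mL=-675/68, mR=-45/34
sensor matrix S = [[90/389, 18/61], [45/4, 45/34]]; det S = -2431215/806786
solve [mL_A; mL_B] = S·[w00; w01] and [mR_A; mR_B] = S·[w10; w11]:
  w00 = -1, w01 = 1, w10 = 0, w11 = -1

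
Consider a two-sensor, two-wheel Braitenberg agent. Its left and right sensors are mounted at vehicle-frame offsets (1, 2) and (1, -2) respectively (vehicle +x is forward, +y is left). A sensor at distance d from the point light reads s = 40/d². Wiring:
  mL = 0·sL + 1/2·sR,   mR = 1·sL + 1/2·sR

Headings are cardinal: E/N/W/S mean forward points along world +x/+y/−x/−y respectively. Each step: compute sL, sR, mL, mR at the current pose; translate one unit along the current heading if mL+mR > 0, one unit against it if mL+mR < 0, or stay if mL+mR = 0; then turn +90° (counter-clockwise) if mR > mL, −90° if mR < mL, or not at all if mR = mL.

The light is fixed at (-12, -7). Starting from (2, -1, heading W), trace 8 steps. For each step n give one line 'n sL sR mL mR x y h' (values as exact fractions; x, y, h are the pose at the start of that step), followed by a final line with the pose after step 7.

n=0: pose=(2,-1,W); sL=8/37, sR=40/233; mL=20/233, mR=2604/8621; mL+mR=3344/8621 → advance +1; mR−mL=8/37 → turn +1·90°
n=1: pose=(1,-1,S); sL=4/25, sR=20/73; mL=10/73, mR=542/1825; mL+mR=792/1825 → advance +1; mR−mL=4/25 → turn +1·90°
n=2: pose=(1,-2,E); sL=8/49, sR=8/41; mL=4/41, mR=524/2009; mL+mR=720/2009 → advance +1; mR−mL=8/49 → turn +1·90°
n=3: pose=(2,-2,N); sL=2/9, sR=10/73; mL=5/73, mR=191/657; mL+mR=236/657 → advance +1; mR−mL=2/9 → turn +1·90°
n=4: pose=(2,-1,W); sL=8/37, sR=40/233; mL=20/233, mR=2604/8621; mL+mR=3344/8621 → advance +1; mR−mL=8/37 → turn +1·90°
n=5: pose=(1,-1,S); sL=4/25, sR=20/73; mL=10/73, mR=542/1825; mL+mR=792/1825 → advance +1; mR−mL=4/25 → turn +1·90°
n=6: pose=(1,-2,E); sL=8/49, sR=8/41; mL=4/41, mR=524/2009; mL+mR=720/2009 → advance +1; mR−mL=8/49 → turn +1·90°
n=7: pose=(2,-2,N); sL=2/9, sR=10/73; mL=5/73, mR=191/657; mL+mR=236/657 → advance +1; mR−mL=2/9 → turn +1·90°

0 8/37 40/233 20/233 2604/8621 2 -1 W
1 4/25 20/73 10/73 542/1825 1 -1 S
2 8/49 8/41 4/41 524/2009 1 -2 E
3 2/9 10/73 5/73 191/657 2 -2 N
4 8/37 40/233 20/233 2604/8621 2 -1 W
5 4/25 20/73 10/73 542/1825 1 -1 S
6 8/49 8/41 4/41 524/2009 1 -2 E
7 2/9 10/73 5/73 191/657 2 -2 N
final 2 -1 W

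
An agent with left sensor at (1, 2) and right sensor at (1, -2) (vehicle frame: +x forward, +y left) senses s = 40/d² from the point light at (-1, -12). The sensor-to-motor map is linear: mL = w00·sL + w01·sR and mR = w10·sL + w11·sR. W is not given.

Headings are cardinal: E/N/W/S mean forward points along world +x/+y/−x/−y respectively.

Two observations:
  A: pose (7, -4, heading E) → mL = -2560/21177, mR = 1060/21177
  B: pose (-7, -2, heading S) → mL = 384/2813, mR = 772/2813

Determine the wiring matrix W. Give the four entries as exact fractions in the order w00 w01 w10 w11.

obs A: pose=(7,-4,E) → sL=40/181, sR=40/117, mL=-2560/21177, mR=1060/21177
obs B: pose=(-7,-2,S) → sL=40/97, sR=8/29, mL=384/2813, mR=772/2813
sensor matrix S = [[40/181, 40/117], [40/97, 8/29]]; det S = -4766720/59570901
solve [mL_A; mL_B] = S·[w00; w01] and [mR_A; mR_B] = S·[w10; w11]:
  w00 = 1, w01 = -1, w10 = 1, w11 = -1/2

1 -1 1 -1/2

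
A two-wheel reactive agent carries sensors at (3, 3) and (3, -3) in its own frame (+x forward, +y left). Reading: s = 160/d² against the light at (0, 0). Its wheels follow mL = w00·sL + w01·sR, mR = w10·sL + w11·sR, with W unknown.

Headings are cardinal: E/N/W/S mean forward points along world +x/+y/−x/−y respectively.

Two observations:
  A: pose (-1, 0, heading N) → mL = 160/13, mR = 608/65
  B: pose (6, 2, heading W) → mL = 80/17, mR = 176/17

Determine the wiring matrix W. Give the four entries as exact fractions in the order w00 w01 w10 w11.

obs A: pose=(-1,0,N) → sL=32/5, sR=160/13, mL=160/13, mR=608/65
obs B: pose=(6,2,W) → sL=16, sR=80/17, mL=80/17, mR=176/17
sensor matrix S = [[32/5, 160/13], [16, 80/17]]; det S = -36864/221
solve [mL_A; mL_B] = S·[w00; w01] and [mR_A; mR_B] = S·[w10; w11]:
  w00 = 0, w01 = 1, w10 = 1/2, w11 = 1/2

0 1 1/2 1/2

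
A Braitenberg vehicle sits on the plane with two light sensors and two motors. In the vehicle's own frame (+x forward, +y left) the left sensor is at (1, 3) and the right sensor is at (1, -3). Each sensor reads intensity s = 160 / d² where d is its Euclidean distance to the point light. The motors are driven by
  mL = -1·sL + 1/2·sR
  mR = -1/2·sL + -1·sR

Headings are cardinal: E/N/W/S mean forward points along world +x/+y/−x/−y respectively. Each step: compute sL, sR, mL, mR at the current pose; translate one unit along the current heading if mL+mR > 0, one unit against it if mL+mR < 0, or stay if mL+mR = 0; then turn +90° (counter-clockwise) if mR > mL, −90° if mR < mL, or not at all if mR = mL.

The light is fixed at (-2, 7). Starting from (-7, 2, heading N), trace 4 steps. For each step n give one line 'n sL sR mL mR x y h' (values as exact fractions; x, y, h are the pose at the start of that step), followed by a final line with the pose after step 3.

n=0: pose=(-7,2,N); sL=2, sR=8; mL=2, mR=-9; mL+mR=-7 → advance -1; mR−mL=-11 → turn -1·90°
n=1: pose=(-7,1,E); sL=32/5, sR=160/97; mL=-2704/485, mR=-2352/485; mL+mR=-5056/485 → advance -1; mR−mL=352/485 → turn +1·90°
n=2: pose=(-8,1,N); sL=80/53, sR=80/17; mL=760/901, mR=-4920/901; mL+mR=-4160/901 → advance -1; mR−mL=-5680/901 → turn -1·90°
n=3: pose=(-8,0,E); sL=160/41, sR=32/25; mL=-3344/1025, mR=-3312/1025; mL+mR=-6656/1025 → advance -1; mR−mL=32/1025 → turn +1·90°

0 2 8 2 -9 -7 2 N
1 32/5 160/97 -2704/485 -2352/485 -7 1 E
2 80/53 80/17 760/901 -4920/901 -8 1 N
3 160/41 32/25 -3344/1025 -3312/1025 -8 0 E
final -9 0 N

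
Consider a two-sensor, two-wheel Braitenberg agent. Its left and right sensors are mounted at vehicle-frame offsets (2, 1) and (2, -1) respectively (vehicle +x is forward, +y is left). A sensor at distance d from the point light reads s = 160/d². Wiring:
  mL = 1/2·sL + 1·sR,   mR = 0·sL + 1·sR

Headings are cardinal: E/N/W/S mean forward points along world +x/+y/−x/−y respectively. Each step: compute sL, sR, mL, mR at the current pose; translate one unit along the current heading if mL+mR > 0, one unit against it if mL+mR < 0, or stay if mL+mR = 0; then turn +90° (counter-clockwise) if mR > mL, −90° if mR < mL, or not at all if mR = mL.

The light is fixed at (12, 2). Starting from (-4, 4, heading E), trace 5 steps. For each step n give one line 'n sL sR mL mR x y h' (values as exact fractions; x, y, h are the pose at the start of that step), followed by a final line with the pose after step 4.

0 32/41 160/197 9712/8077 160/197 -4 4 E
1 40/49 5/8 405/392 5/8 -3 4 S
2 160/289 160/293 69680/84677 160/293 -3 3 W
3 80/149 80/117 16600/17433 80/117 -4 3 N
4 32/41 160/197 9712/8077 160/197 -4 4 E
final -3 4 S

n=0: pose=(-4,4,E); sL=32/41, sR=160/197; mL=9712/8077, mR=160/197; mL+mR=16272/8077 → advance +1; mR−mL=-16/41 → turn -1·90°
n=1: pose=(-3,4,S); sL=40/49, sR=5/8; mL=405/392, mR=5/8; mL+mR=325/196 → advance +1; mR−mL=-20/49 → turn -1·90°
n=2: pose=(-3,3,W); sL=160/289, sR=160/293; mL=69680/84677, mR=160/293; mL+mR=115920/84677 → advance +1; mR−mL=-80/289 → turn -1·90°
n=3: pose=(-4,3,N); sL=80/149, sR=80/117; mL=16600/17433, mR=80/117; mL+mR=28520/17433 → advance +1; mR−mL=-40/149 → turn -1·90°
n=4: pose=(-4,4,E); sL=32/41, sR=160/197; mL=9712/8077, mR=160/197; mL+mR=16272/8077 → advance +1; mR−mL=-16/41 → turn -1·90°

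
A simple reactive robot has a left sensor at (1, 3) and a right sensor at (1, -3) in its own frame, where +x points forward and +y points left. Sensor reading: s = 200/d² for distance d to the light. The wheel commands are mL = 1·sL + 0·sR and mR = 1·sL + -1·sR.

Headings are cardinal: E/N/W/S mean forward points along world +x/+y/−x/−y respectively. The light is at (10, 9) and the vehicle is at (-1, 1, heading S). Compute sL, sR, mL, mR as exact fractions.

left sensor world pos  = (2, 0); dL² = 145
right sensor world pos = (-4, 0); dR² = 277
sL = 200/145 = 40/29
sR = 200/277 = 200/277
mL = 1·sL + 0·sR = 40/29
mR = 1·sL + -1·sR = 5280/8033

40/29 200/277 40/29 5280/8033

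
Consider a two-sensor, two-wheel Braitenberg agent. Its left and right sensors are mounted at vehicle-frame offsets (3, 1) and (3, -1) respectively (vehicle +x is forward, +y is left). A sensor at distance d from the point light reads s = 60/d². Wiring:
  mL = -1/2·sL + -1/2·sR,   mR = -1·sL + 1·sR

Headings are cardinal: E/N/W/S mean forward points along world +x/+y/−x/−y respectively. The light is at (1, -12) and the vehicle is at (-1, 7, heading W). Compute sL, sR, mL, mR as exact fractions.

left sensor world pos  = (-4, 6); dL² = 349
right sensor world pos = (-4, 8); dR² = 425
sL = 60/349 = 60/349
sR = 60/425 = 12/85
mL = -1/2·sL + -1/2·sR = -4644/29665
mR = -1·sL + 1·sR = -912/29665

60/349 12/85 -4644/29665 -912/29665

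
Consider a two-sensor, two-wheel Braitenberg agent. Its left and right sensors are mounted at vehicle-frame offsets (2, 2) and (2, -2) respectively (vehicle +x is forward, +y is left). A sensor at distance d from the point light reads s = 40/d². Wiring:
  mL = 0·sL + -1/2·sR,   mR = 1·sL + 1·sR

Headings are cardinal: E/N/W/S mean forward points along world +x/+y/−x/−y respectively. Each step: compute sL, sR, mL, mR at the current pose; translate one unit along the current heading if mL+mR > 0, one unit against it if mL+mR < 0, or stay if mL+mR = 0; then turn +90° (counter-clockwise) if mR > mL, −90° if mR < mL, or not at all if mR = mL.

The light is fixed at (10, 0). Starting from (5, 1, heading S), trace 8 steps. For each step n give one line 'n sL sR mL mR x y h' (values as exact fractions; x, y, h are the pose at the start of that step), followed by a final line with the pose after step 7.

0 4 4/5 -2/5 24/5 5 1 S
1 40/13 40/13 -20/13 80/13 5 0 E
2 1 5 -5/2 6 6 0 N
3 40/37 8/9 -4/9 656/333 6 1 W
4 4 4/5 -2/5 24/5 5 1 S
5 40/13 40/13 -20/13 80/13 5 0 E
6 1 5 -5/2 6 6 0 N
7 40/37 8/9 -4/9 656/333 6 1 W
final 5 1 S

n=0: pose=(5,1,S); sL=4, sR=4/5; mL=-2/5, mR=24/5; mL+mR=22/5 → advance +1; mR−mL=26/5 → turn +1·90°
n=1: pose=(5,0,E); sL=40/13, sR=40/13; mL=-20/13, mR=80/13; mL+mR=60/13 → advance +1; mR−mL=100/13 → turn +1·90°
n=2: pose=(6,0,N); sL=1, sR=5; mL=-5/2, mR=6; mL+mR=7/2 → advance +1; mR−mL=17/2 → turn +1·90°
n=3: pose=(6,1,W); sL=40/37, sR=8/9; mL=-4/9, mR=656/333; mL+mR=508/333 → advance +1; mR−mL=268/111 → turn +1·90°
n=4: pose=(5,1,S); sL=4, sR=4/5; mL=-2/5, mR=24/5; mL+mR=22/5 → advance +1; mR−mL=26/5 → turn +1·90°
n=5: pose=(5,0,E); sL=40/13, sR=40/13; mL=-20/13, mR=80/13; mL+mR=60/13 → advance +1; mR−mL=100/13 → turn +1·90°
n=6: pose=(6,0,N); sL=1, sR=5; mL=-5/2, mR=6; mL+mR=7/2 → advance +1; mR−mL=17/2 → turn +1·90°
n=7: pose=(6,1,W); sL=40/37, sR=8/9; mL=-4/9, mR=656/333; mL+mR=508/333 → advance +1; mR−mL=268/111 → turn +1·90°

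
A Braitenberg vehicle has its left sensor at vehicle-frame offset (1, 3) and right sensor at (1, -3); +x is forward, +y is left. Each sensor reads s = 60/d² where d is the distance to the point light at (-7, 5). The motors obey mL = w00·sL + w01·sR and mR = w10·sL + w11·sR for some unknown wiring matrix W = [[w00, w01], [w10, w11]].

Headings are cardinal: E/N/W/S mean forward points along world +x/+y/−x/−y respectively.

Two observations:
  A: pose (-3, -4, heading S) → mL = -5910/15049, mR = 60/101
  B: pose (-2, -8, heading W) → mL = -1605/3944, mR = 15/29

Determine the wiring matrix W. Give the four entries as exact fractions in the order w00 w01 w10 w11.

obs A: pose=(-3,-4,S) → sL=60/149, sR=60/101, mL=-5910/15049, mR=60/101
obs B: pose=(-2,-8,W) → sL=15/68, sR=15/29, mL=-1605/3944, mR=15/29
sensor matrix S = [[60/149, 60/101], [15/68, 15/29]]; det S = 573075/7419157
solve [mL_A; mL_B] = S·[w00; w01] and [mR_A; mR_B] = S·[w10; w11]:
  w00 = 1/2, w01 = -1, w10 = 0, w11 = 1

1/2 -1 0 1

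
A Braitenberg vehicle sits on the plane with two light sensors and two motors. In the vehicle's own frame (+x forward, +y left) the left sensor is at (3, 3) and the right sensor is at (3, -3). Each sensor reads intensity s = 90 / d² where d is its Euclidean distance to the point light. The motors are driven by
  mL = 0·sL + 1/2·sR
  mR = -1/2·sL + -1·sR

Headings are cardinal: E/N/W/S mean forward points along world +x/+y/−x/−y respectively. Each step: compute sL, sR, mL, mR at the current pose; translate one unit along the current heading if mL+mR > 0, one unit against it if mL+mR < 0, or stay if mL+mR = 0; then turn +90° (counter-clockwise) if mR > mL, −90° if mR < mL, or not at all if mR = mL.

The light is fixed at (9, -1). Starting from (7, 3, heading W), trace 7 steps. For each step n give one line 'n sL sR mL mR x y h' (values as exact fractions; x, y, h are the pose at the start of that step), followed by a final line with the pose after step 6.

n=0: pose=(7,3,W); sL=45/13, sR=45/37; mL=45/74, mR=-2835/962; mL+mR=-1125/481 → advance -1; mR−mL=-1710/481 → turn -1·90°
n=1: pose=(8,3,N); sL=18/13, sR=90/53; mL=45/53, mR=-1647/689; mL+mR=-1062/689 → advance -1; mR−mL=-2232/689 → turn -1·90°
n=2: pose=(8,2,E); sL=9/4, sR=45/2; mL=45/4, mR=-189/8; mL+mR=-99/8 → advance -1; mR−mL=-279/8 → turn -1·90°
n=3: pose=(7,2,S); sL=90, sR=18/5; mL=9/5, mR=-243/5; mL+mR=-234/5 → advance -1; mR−mL=-252/5 → turn -1·90°
n=4: pose=(7,3,W); sL=45/13, sR=45/37; mL=45/74, mR=-2835/962; mL+mR=-1125/481 → advance -1; mR−mL=-1710/481 → turn -1·90°
n=5: pose=(8,3,N); sL=18/13, sR=90/53; mL=45/53, mR=-1647/689; mL+mR=-1062/689 → advance -1; mR−mL=-2232/689 → turn -1·90°
n=6: pose=(8,2,E); sL=9/4, sR=45/2; mL=45/4, mR=-189/8; mL+mR=-99/8 → advance -1; mR−mL=-279/8 → turn -1·90°

0 45/13 45/37 45/74 -2835/962 7 3 W
1 18/13 90/53 45/53 -1647/689 8 3 N
2 9/4 45/2 45/4 -189/8 8 2 E
3 90 18/5 9/5 -243/5 7 2 S
4 45/13 45/37 45/74 -2835/962 7 3 W
5 18/13 90/53 45/53 -1647/689 8 3 N
6 9/4 45/2 45/4 -189/8 8 2 E
final 7 2 S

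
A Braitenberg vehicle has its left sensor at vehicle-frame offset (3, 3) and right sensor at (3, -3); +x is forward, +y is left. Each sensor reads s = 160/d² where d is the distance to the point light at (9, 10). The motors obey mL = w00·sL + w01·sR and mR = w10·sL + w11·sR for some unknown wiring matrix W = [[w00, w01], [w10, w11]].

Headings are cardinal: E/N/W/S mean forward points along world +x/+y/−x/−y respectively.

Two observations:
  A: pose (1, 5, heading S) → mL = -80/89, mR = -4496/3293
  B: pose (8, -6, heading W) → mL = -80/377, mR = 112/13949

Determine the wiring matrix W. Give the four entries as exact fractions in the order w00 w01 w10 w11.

obs A: pose=(1,5,S) → sL=160/89, sR=32/37, mL=-80/89, mR=-4496/3293
obs B: pose=(8,-6,W) → sL=160/377, sR=32/37, mL=-80/377, mR=112/13949
sensor matrix S = [[160/89, 32/37], [160/377, 32/37]]; det S = 1474560/1241461
solve [mL_A; mL_B] = S·[w00; w01] and [mR_A; mR_B] = S·[w10; w11]:
  w00 = -1/2, w01 = 0, w10 = -1, w11 = 1/2

-1/2 0 -1 1/2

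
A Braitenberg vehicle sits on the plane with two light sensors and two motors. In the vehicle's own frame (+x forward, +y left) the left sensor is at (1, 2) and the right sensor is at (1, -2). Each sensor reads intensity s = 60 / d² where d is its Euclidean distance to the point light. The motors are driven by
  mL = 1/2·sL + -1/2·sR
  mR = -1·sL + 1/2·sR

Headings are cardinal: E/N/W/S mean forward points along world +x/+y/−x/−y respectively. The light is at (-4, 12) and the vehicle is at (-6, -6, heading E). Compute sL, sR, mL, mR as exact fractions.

left sensor world pos  = (-5, -4); dL² = 257
right sensor world pos = (-5, -8); dR² = 401
sL = 60/257 = 60/257
sR = 60/401 = 60/401
mL = 1/2·sL + -1/2·sR = 4320/103057
mR = -1·sL + 1/2·sR = -16350/103057

60/257 60/401 4320/103057 -16350/103057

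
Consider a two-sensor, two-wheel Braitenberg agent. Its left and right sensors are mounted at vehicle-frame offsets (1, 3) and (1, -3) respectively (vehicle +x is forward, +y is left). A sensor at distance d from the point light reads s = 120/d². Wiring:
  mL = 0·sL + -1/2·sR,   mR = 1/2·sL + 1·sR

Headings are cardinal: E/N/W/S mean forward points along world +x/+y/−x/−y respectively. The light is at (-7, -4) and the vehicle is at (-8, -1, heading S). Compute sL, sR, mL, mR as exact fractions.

15 6 -3 27/2

left sensor world pos  = (-5, -2); dL² = 8
right sensor world pos = (-11, -2); dR² = 20
sL = 120/8 = 15
sR = 120/20 = 6
mL = 0·sL + -1/2·sR = -3
mR = 1/2·sL + 1·sR = 27/2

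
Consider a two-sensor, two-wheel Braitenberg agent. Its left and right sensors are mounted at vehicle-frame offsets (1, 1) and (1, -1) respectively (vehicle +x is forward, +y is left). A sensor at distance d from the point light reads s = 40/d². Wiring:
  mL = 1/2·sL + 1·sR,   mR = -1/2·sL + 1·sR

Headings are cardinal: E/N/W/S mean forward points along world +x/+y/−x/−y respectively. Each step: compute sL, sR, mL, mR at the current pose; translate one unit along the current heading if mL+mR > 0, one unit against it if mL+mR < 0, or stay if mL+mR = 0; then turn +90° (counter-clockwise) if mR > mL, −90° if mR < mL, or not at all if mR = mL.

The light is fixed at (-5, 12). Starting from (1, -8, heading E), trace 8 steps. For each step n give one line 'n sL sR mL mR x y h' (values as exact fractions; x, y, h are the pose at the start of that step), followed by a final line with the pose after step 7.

n=0: pose=(1,-8,E); sL=4/41, sR=4/49; mL=262/2009, mR=66/2009; mL+mR=8/49 → advance +1; mR−mL=-4/41 → turn -1·90°
n=1: pose=(2,-8,S); sL=8/101, sR=40/477; mL=5948/48177, mR=2132/48177; mL+mR=80/477 → advance +1; mR−mL=-8/101 → turn -1·90°
n=2: pose=(2,-9,W); sL=1/13, sR=10/109; mL=369/2834, mR=151/2834; mL+mR=20/109 → advance +1; mR−mL=-1/13 → turn -1·90°
n=3: pose=(1,-9,N); sL=8/85, sR=40/449; mL=5196/38165, mR=1604/38165; mL+mR=80/449 → advance +1; mR−mL=-8/85 → turn -1·90°
n=4: pose=(1,-8,E); sL=4/41, sR=4/49; mL=262/2009, mR=66/2009; mL+mR=8/49 → advance +1; mR−mL=-4/41 → turn -1·90°
n=5: pose=(2,-8,S); sL=8/101, sR=40/477; mL=5948/48177, mR=2132/48177; mL+mR=80/477 → advance +1; mR−mL=-8/101 → turn -1·90°
n=6: pose=(2,-9,W); sL=1/13, sR=10/109; mL=369/2834, mR=151/2834; mL+mR=20/109 → advance +1; mR−mL=-1/13 → turn -1·90°
n=7: pose=(1,-9,N); sL=8/85, sR=40/449; mL=5196/38165, mR=1604/38165; mL+mR=80/449 → advance +1; mR−mL=-8/85 → turn -1·90°

0 4/41 4/49 262/2009 66/2009 1 -8 E
1 8/101 40/477 5948/48177 2132/48177 2 -8 S
2 1/13 10/109 369/2834 151/2834 2 -9 W
3 8/85 40/449 5196/38165 1604/38165 1 -9 N
4 4/41 4/49 262/2009 66/2009 1 -8 E
5 8/101 40/477 5948/48177 2132/48177 2 -8 S
6 1/13 10/109 369/2834 151/2834 2 -9 W
7 8/85 40/449 5196/38165 1604/38165 1 -9 N
final 1 -8 E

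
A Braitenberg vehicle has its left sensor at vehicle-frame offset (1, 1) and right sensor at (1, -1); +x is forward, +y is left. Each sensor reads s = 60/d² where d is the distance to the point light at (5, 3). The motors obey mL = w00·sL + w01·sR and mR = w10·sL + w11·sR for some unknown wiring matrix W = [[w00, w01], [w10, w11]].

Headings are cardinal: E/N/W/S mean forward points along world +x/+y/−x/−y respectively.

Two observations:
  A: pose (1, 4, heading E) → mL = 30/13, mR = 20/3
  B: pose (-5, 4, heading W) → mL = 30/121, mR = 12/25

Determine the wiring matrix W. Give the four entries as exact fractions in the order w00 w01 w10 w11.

obs A: pose=(1,4,E) → sL=60/13, sR=20/3, mL=30/13, mR=20/3
obs B: pose=(-5,4,W) → sL=60/121, sR=12/25, mL=30/121, mR=12/25
sensor matrix S = [[60/13, 20/3], [60/121, 12/25]]; det S = -8576/7865
solve [mL_A; mL_B] = S·[w00; w01] and [mR_A; mR_B] = S·[w10; w11]:
  w00 = 1/2, w01 = 0, w10 = 0, w11 = 1

1/2 0 0 1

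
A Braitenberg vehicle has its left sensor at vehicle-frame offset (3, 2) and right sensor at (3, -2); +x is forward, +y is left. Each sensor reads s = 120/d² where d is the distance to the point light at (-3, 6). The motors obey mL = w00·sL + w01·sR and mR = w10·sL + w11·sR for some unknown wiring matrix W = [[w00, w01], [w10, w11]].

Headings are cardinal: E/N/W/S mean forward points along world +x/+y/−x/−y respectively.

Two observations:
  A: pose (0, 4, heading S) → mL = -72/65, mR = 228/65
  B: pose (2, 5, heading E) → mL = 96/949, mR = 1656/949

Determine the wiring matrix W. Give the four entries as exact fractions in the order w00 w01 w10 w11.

1/2 -1/2 1/2 1/2

obs A: pose=(0,4,S) → sL=12/5, sR=60/13, mL=-72/65, mR=228/65
obs B: pose=(2,5,E) → sL=24/13, sR=120/73, mL=96/949, mR=1656/949
sensor matrix S = [[12/5, 60/13], [24/13, 120/73]]; det S = -56448/12337
solve [mL_A; mL_B] = S·[w00; w01] and [mR_A; mR_B] = S·[w10; w11]:
  w00 = 1/2, w01 = -1/2, w10 = 1/2, w11 = 1/2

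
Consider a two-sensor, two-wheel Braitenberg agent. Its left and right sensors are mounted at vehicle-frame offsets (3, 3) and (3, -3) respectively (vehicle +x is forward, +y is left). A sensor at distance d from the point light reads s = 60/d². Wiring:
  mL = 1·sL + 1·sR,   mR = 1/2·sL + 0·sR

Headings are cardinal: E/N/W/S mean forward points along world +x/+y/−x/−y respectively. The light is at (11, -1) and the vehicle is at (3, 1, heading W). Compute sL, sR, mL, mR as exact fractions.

left sensor world pos  = (0, -2); dL² = 122
right sensor world pos = (0, 4); dR² = 146
sL = 60/122 = 30/61
sR = 60/146 = 30/73
mL = 1·sL + 1·sR = 4020/4453
mR = 1/2·sL + 0·sR = 15/61

30/61 30/73 4020/4453 15/61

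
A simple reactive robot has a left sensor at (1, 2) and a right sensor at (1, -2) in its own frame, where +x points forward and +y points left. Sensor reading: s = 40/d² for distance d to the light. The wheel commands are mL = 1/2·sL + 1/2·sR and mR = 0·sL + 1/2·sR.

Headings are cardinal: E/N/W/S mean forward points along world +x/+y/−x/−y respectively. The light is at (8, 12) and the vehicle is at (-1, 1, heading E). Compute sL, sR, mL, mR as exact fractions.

left sensor world pos  = (0, 3); dL² = 145
right sensor world pos = (0, -1); dR² = 233
sL = 40/145 = 8/29
sR = 40/233 = 40/233
mL = 1/2·sL + 1/2·sR = 1512/6757
mR = 0·sL + 1/2·sR = 20/233

8/29 40/233 1512/6757 20/233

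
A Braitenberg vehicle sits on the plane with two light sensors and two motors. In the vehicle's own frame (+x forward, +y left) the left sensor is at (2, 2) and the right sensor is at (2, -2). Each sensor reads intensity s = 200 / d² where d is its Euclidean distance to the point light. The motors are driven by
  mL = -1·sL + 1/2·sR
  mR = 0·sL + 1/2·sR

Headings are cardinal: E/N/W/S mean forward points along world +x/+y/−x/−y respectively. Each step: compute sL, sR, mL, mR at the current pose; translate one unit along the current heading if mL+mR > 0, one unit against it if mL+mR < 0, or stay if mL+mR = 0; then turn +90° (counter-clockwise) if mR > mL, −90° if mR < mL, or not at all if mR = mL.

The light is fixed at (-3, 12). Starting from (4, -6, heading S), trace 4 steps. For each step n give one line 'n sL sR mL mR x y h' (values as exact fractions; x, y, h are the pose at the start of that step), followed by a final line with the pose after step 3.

0 200/481 8/17 -1476/8177 4/17 4 -6 S
1 20/37 100/261 -3370/9657 50/261 4 -7 E
2 40/61 200/353 -8020/21533 100/353 3 -7 N
3 2/5 10/17 -9/85 5/17 3 -8 W
final 2 -8 S

n=0: pose=(4,-6,S); sL=200/481, sR=8/17; mL=-1476/8177, mR=4/17; mL+mR=448/8177 → advance +1; mR−mL=200/481 → turn +1·90°
n=1: pose=(4,-7,E); sL=20/37, sR=100/261; mL=-3370/9657, mR=50/261; mL+mR=-1520/9657 → advance -1; mR−mL=20/37 → turn +1·90°
n=2: pose=(3,-7,N); sL=40/61, sR=200/353; mL=-8020/21533, mR=100/353; mL+mR=-1920/21533 → advance -1; mR−mL=40/61 → turn +1·90°
n=3: pose=(3,-8,W); sL=2/5, sR=10/17; mL=-9/85, mR=5/17; mL+mR=16/85 → advance +1; mR−mL=2/5 → turn +1·90°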